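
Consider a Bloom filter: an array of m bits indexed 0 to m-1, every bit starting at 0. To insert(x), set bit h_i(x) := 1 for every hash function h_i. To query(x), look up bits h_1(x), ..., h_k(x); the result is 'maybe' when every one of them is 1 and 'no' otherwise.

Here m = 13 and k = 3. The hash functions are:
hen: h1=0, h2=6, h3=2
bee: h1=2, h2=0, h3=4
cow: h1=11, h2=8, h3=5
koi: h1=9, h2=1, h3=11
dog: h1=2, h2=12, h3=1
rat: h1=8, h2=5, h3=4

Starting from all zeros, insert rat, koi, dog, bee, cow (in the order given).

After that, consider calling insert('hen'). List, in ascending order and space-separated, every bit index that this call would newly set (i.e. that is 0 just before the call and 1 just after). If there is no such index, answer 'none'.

Start: bits=0000000000000
After insert 'rat': sets bits 4 5 8 -> bits=0000110010000
After insert 'koi': sets bits 1 9 11 -> bits=0100110011010
After insert 'dog': sets bits 1 2 12 -> bits=0110110011011
After insert 'bee': sets bits 0 2 4 -> bits=1110110011011
After insert 'cow': sets bits 5 8 11 -> bits=1110110011011
insert 'hen' would touch bits 0 2 6; currently bit0=1, bit2=1, bit6=0
Bits that are 0 among those (would change 0->1): 6

Answer: 6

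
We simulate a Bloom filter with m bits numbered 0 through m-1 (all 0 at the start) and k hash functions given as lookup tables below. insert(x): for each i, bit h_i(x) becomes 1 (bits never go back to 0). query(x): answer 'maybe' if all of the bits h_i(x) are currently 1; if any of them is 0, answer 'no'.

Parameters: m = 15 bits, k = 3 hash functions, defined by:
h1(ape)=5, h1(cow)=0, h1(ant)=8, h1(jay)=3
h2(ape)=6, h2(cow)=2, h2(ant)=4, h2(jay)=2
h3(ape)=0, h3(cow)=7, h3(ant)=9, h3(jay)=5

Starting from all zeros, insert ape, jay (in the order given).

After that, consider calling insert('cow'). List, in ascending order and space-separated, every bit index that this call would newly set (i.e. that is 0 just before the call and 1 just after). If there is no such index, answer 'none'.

Answer: 7

Derivation:
Start: bits=000000000000000
After insert 'ape': sets bits 0 5 6 -> bits=100001100000000
After insert 'jay': sets bits 2 3 5 -> bits=101101100000000
insert 'cow' would touch bits 0 2 7; currently bit0=1, bit2=1, bit7=0
Bits that are 0 among those (would change 0->1): 7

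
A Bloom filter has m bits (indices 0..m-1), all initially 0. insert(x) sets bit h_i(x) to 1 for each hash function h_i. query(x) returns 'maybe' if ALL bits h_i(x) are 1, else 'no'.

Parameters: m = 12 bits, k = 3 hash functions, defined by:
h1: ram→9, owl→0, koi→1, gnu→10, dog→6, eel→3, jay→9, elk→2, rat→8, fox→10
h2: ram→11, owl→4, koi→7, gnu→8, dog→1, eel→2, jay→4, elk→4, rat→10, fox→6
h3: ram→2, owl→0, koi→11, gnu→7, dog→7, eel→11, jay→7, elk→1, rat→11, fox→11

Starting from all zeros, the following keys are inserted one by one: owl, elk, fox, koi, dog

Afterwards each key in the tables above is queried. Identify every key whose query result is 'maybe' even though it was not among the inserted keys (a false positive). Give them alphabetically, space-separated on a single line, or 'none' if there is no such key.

Answer: none

Derivation:
Start: bits=000000000000
After insert 'owl': sets bits 0 4 -> bits=100010000000
After insert 'elk': sets bits 1 2 4 -> bits=111010000000
After insert 'fox': sets bits 6 10 11 -> bits=111010100011
After insert 'koi': sets bits 1 7 11 -> bits=111010110011
After insert 'dog': sets bits 1 6 7 -> bits=111010110011
Not inserted: eel gnu jay ram rat — query each against bits=111010110011:
query eel: checks bit2=1, bit3=0, bit11=1 (has a 0) -> no => not a false positive
query gnu: checks bit7=1, bit8=0, bit10=1 (has a 0) -> no => not a false positive
query jay: checks bit4=1, bit7=1, bit9=0 (has a 0) -> no => not a false positive
query ram: checks bit2=1, bit9=0, bit11=1 (has a 0) -> no => not a false positive
query rat: checks bit8=0, bit10=1, bit11=1 (has a 0) -> no => not a false positive
False positives (alphabetical): none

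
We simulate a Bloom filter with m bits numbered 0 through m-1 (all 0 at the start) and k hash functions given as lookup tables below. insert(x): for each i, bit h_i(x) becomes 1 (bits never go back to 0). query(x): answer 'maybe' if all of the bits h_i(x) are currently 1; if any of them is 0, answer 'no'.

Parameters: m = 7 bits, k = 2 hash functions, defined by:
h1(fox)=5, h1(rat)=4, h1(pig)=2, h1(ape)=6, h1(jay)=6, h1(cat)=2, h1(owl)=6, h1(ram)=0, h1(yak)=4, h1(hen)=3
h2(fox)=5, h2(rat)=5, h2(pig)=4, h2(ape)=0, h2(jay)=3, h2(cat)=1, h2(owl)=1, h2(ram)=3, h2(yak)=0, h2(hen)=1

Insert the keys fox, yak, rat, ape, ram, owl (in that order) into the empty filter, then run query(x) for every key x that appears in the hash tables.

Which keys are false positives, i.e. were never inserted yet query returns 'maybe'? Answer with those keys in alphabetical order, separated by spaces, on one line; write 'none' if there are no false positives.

Start: bits=0000000
After insert 'fox': sets bits 5 -> bits=0000010
After insert 'yak': sets bits 0 4 -> bits=1000110
After insert 'rat': sets bits 4 5 -> bits=1000110
After insert 'ape': sets bits 0 6 -> bits=1000111
After insert 'ram': sets bits 0 3 -> bits=1001111
After insert 'owl': sets bits 1 6 -> bits=1101111
Not inserted: cat hen jay pig — query each against bits=1101111:
query cat: checks bit1=1, bit2=0 (has a 0) -> no => not a false positive
query hen: checks bit1=1, bit3=1 (all 1) -> maybe => FALSE POSITIVE
query jay: checks bit3=1, bit6=1 (all 1) -> maybe => FALSE POSITIVE
query pig: checks bit2=0, bit4=1 (has a 0) -> no => not a false positive
False positives (alphabetical): hen jay

Answer: hen jay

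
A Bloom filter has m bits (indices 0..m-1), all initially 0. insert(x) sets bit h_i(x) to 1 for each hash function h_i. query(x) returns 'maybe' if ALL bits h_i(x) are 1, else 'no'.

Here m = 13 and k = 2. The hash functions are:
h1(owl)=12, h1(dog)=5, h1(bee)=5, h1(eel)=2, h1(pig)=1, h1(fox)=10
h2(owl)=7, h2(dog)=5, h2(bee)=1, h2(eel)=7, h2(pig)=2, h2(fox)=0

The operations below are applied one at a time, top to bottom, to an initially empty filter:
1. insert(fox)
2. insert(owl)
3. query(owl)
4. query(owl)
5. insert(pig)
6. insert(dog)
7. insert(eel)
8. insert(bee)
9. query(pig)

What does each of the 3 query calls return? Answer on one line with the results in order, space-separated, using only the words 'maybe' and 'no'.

Answer: maybe maybe maybe

Derivation:
Start: bits=0000000000000
Op 1: insert fox -> sets bits 0 10 -> bits=1000000000100
Op 2: insert owl -> sets bits 7 12 -> bits=1000000100101
Op 3: query owl -> checks bit7=1, bit12=1 (all 1) -> maybe
Op 4: query owl -> checks bit7=1, bit12=1 (all 1) -> maybe
Op 5: insert pig -> sets bits 1 2 -> bits=1110000100101
Op 6: insert dog -> sets bits 5 -> bits=1110010100101
Op 7: insert eel -> sets bits 2 7 -> bits=1110010100101
Op 8: insert bee -> sets bits 1 5 -> bits=1110010100101
Op 9: query pig -> checks bit1=1, bit2=1 (all 1) -> maybe
Query results in order: maybe maybe maybe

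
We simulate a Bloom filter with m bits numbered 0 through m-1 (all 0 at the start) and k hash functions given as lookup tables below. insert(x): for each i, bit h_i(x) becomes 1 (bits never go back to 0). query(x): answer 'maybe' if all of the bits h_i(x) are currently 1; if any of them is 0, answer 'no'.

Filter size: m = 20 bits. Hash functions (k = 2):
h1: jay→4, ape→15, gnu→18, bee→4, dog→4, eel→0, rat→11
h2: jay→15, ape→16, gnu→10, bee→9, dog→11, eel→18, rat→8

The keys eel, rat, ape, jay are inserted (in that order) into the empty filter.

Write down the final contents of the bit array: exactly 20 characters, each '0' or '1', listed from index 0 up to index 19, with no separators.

Answer: 10001000100100011010

Derivation:
Start: bits=00000000000000000000
After insert 'eel': sets bits 0 18 -> bits=10000000000000000010
After insert 'rat': sets bits 8 11 -> bits=10000000100100000010
After insert 'ape': sets bits 15 16 -> bits=10000000100100011010
After insert 'jay': sets bits 4 15 -> bits=10001000100100011010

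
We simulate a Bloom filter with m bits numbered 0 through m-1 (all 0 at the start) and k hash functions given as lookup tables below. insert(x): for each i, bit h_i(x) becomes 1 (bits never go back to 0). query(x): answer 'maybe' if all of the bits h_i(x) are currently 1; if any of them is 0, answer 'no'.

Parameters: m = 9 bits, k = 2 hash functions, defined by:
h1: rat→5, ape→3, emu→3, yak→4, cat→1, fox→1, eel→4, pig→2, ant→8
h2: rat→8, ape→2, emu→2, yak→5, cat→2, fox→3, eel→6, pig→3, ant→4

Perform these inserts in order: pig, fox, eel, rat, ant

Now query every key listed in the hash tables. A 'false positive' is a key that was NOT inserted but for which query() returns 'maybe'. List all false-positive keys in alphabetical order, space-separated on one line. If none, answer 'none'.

Start: bits=000000000
After insert 'pig': sets bits 2 3 -> bits=001100000
After insert 'fox': sets bits 1 3 -> bits=011100000
After insert 'eel': sets bits 4 6 -> bits=011110100
After insert 'rat': sets bits 5 8 -> bits=011111101
After insert 'ant': sets bits 4 8 -> bits=011111101
Not inserted: ape cat emu yak — query each against bits=011111101:
query ape: checks bit2=1, bit3=1 (all 1) -> maybe => FALSE POSITIVE
query cat: checks bit1=1, bit2=1 (all 1) -> maybe => FALSE POSITIVE
query emu: checks bit2=1, bit3=1 (all 1) -> maybe => FALSE POSITIVE
query yak: checks bit4=1, bit5=1 (all 1) -> maybe => FALSE POSITIVE
False positives (alphabetical): ape cat emu yak

Answer: ape cat emu yak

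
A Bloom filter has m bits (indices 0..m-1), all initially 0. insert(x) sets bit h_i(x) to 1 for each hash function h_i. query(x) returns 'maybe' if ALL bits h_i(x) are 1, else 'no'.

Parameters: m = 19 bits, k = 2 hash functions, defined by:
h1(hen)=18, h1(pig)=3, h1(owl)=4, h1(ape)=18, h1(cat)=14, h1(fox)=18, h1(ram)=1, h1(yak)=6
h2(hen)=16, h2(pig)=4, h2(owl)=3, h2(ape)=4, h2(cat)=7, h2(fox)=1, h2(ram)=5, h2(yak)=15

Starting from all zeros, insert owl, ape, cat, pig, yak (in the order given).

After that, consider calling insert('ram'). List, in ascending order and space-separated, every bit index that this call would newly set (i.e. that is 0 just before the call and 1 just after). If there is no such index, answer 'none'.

Start: bits=0000000000000000000
After insert 'owl': sets bits 3 4 -> bits=0001100000000000000
After insert 'ape': sets bits 4 18 -> bits=0001100000000000001
After insert 'cat': sets bits 7 14 -> bits=0001100100000010001
After insert 'pig': sets bits 3 4 -> bits=0001100100000010001
After insert 'yak': sets bits 6 15 -> bits=0001101100000011001
insert 'ram' would touch bits 1 5; currently bit1=0, bit5=0
Bits that are 0 among those (would change 0->1): 1 5

Answer: 1 5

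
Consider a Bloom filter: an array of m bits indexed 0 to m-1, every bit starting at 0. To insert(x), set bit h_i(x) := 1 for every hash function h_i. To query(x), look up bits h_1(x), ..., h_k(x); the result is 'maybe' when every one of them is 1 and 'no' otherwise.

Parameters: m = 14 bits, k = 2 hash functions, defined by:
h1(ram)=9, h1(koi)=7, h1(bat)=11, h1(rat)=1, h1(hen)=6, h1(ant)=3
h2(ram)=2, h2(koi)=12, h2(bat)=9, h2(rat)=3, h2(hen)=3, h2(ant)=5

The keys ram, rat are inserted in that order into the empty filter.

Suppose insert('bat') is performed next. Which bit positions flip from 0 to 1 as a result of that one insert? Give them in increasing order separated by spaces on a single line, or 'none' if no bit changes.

Start: bits=00000000000000
After insert 'ram': sets bits 2 9 -> bits=00100000010000
After insert 'rat': sets bits 1 3 -> bits=01110000010000
insert 'bat' would touch bits 9 11; currently bit9=1, bit11=0
Bits that are 0 among those (would change 0->1): 11

Answer: 11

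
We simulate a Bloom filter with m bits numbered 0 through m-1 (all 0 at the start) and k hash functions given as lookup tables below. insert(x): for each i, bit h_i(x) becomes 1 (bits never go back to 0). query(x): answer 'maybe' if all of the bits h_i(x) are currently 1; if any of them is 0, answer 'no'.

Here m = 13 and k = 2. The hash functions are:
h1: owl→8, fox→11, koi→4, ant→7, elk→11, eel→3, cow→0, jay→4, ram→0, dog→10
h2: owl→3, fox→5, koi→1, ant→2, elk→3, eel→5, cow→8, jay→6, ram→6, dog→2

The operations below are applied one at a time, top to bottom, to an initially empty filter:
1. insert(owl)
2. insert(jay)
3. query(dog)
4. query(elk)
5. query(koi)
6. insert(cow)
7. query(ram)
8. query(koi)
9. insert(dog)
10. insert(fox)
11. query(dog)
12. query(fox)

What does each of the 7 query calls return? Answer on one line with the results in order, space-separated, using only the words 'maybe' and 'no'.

Start: bits=0000000000000
Op 1: insert owl -> sets bits 3 8 -> bits=0001000010000
Op 2: insert jay -> sets bits 4 6 -> bits=0001101010000
Op 3: query dog -> checks bit2=0, bit10=0 (has a 0) -> no
Op 4: query elk -> checks bit3=1, bit11=0 (has a 0) -> no
Op 5: query koi -> checks bit1=0, bit4=1 (has a 0) -> no
Op 6: insert cow -> sets bits 0 8 -> bits=1001101010000
Op 7: query ram -> checks bit0=1, bit6=1 (all 1) -> maybe
Op 8: query koi -> checks bit1=0, bit4=1 (has a 0) -> no
Op 9: insert dog -> sets bits 2 10 -> bits=1011101010100
Op 10: insert fox -> sets bits 5 11 -> bits=1011111010110
Op 11: query dog -> checks bit2=1, bit10=1 (all 1) -> maybe
Op 12: query fox -> checks bit5=1, bit11=1 (all 1) -> maybe
Query results in order: no no no maybe no maybe maybe

Answer: no no no maybe no maybe maybe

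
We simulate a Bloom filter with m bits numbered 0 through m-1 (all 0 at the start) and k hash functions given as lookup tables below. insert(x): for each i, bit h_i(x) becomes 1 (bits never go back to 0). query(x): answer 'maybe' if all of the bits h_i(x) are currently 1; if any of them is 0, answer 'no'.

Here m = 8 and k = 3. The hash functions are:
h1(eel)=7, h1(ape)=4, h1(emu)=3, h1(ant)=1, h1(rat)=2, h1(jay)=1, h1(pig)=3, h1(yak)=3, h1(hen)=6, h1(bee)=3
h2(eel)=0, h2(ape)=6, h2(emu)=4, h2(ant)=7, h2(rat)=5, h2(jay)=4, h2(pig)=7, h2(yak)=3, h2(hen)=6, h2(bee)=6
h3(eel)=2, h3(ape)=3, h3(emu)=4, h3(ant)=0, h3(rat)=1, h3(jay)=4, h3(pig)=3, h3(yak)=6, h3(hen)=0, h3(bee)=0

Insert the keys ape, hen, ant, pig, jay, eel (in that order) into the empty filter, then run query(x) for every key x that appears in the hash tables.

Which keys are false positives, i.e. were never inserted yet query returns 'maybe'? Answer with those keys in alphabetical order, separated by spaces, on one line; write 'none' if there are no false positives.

Start: bits=00000000
After insert 'ape': sets bits 3 4 6 -> bits=00011010
After insert 'hen': sets bits 0 6 -> bits=10011010
After insert 'ant': sets bits 0 1 7 -> bits=11011011
After insert 'pig': sets bits 3 7 -> bits=11011011
After insert 'jay': sets bits 1 4 -> bits=11011011
After insert 'eel': sets bits 0 2 7 -> bits=11111011
Not inserted: bee emu rat yak — query each against bits=11111011:
query bee: checks bit0=1, bit3=1, bit6=1 (all 1) -> maybe => FALSE POSITIVE
query emu: checks bit3=1, bit4=1 (all 1) -> maybe => FALSE POSITIVE
query rat: checks bit1=1, bit2=1, bit5=0 (has a 0) -> no => not a false positive
query yak: checks bit3=1, bit6=1 (all 1) -> maybe => FALSE POSITIVE
False positives (alphabetical): bee emu yak

Answer: bee emu yak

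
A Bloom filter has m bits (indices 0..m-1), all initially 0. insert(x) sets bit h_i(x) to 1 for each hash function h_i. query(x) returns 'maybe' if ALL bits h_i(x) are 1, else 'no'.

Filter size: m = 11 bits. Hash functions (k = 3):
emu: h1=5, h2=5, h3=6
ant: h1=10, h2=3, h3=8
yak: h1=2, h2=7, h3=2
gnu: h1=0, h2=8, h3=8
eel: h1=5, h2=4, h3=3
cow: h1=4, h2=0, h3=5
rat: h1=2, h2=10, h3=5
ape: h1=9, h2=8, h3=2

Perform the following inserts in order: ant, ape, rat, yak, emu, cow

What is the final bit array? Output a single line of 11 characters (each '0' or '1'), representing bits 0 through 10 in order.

Start: bits=00000000000
After insert 'ant': sets bits 3 8 10 -> bits=00010000101
After insert 'ape': sets bits 2 8 9 -> bits=00110000111
After insert 'rat': sets bits 2 5 10 -> bits=00110100111
After insert 'yak': sets bits 2 7 -> bits=00110101111
After insert 'emu': sets bits 5 6 -> bits=00110111111
After insert 'cow': sets bits 0 4 5 -> bits=10111111111

Answer: 10111111111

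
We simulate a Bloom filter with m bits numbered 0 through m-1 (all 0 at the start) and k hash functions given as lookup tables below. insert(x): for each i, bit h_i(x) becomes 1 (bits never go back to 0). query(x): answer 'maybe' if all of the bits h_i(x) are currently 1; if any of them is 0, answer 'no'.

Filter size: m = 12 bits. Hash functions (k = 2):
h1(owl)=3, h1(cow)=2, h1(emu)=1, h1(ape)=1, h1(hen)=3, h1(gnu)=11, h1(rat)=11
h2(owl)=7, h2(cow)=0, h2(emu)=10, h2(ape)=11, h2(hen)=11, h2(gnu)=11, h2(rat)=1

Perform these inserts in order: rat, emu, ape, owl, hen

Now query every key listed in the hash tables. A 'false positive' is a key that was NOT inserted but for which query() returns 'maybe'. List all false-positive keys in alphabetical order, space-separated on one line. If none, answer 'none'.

Answer: gnu

Derivation:
Start: bits=000000000000
After insert 'rat': sets bits 1 11 -> bits=010000000001
After insert 'emu': sets bits 1 10 -> bits=010000000011
After insert 'ape': sets bits 1 11 -> bits=010000000011
After insert 'owl': sets bits 3 7 -> bits=010100010011
After insert 'hen': sets bits 3 11 -> bits=010100010011
Not inserted: cow gnu — query each against bits=010100010011:
query cow: checks bit0=0, bit2=0 (has a 0) -> no => not a false positive
query gnu: checks bit11=1 (all 1) -> maybe => FALSE POSITIVE
False positives (alphabetical): gnu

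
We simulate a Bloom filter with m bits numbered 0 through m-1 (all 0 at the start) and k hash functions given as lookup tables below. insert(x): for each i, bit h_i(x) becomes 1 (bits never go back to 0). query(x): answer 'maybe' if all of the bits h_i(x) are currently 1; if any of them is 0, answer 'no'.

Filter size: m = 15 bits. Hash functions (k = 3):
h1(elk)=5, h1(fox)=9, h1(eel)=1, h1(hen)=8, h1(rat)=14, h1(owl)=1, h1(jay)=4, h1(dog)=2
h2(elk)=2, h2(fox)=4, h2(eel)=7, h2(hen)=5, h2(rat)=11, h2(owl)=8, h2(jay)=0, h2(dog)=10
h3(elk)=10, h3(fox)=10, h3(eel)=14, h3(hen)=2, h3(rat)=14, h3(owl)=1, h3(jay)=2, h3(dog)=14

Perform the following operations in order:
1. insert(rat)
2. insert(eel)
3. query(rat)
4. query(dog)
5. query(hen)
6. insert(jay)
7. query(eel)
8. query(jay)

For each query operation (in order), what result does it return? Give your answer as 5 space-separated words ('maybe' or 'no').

Start: bits=000000000000000
Op 1: insert rat -> sets bits 11 14 -> bits=000000000001001
Op 2: insert eel -> sets bits 1 7 14 -> bits=010000010001001
Op 3: query rat -> checks bit11=1, bit14=1 (all 1) -> maybe
Op 4: query dog -> checks bit2=0, bit10=0, bit14=1 (has a 0) -> no
Op 5: query hen -> checks bit2=0, bit5=0, bit8=0 (has a 0) -> no
Op 6: insert jay -> sets bits 0 2 4 -> bits=111010010001001
Op 7: query eel -> checks bit1=1, bit7=1, bit14=1 (all 1) -> maybe
Op 8: query jay -> checks bit0=1, bit2=1, bit4=1 (all 1) -> maybe
Query results in order: maybe no no maybe maybe

Answer: maybe no no maybe maybe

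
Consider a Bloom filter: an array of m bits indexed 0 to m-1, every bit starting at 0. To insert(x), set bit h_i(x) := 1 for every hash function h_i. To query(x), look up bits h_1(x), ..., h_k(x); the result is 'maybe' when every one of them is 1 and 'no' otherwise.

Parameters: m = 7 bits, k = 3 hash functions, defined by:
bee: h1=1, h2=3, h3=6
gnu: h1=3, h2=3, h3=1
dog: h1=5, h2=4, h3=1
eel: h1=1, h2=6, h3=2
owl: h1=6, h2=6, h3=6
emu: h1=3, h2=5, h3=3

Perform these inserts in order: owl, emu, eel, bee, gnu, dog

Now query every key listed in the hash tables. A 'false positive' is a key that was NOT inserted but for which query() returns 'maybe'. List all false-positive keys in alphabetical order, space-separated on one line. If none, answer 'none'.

Answer: none

Derivation:
Start: bits=0000000
After insert 'owl': sets bits 6 -> bits=0000001
After insert 'emu': sets bits 3 5 -> bits=0001011
After insert 'eel': sets bits 1 2 6 -> bits=0111011
After insert 'bee': sets bits 1 3 6 -> bits=0111011
After insert 'gnu': sets bits 1 3 -> bits=0111011
After insert 'dog': sets bits 1 4 5 -> bits=0111111
Not inserted: (none) — query each against bits=0111111:
False positives (alphabetical): none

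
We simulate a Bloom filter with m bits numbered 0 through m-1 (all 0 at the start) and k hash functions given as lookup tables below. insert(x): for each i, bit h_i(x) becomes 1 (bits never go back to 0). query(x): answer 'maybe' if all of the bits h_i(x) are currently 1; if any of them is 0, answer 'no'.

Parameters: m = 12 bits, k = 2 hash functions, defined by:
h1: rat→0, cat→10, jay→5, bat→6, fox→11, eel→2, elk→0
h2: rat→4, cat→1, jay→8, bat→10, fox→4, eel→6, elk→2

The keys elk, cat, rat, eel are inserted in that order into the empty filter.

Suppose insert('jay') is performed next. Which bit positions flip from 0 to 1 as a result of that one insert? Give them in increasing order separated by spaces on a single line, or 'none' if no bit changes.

Answer: 5 8

Derivation:
Start: bits=000000000000
After insert 'elk': sets bits 0 2 -> bits=101000000000
After insert 'cat': sets bits 1 10 -> bits=111000000010
After insert 'rat': sets bits 0 4 -> bits=111010000010
After insert 'eel': sets bits 2 6 -> bits=111010100010
insert 'jay' would touch bits 5 8; currently bit5=0, bit8=0
Bits that are 0 among those (would change 0->1): 5 8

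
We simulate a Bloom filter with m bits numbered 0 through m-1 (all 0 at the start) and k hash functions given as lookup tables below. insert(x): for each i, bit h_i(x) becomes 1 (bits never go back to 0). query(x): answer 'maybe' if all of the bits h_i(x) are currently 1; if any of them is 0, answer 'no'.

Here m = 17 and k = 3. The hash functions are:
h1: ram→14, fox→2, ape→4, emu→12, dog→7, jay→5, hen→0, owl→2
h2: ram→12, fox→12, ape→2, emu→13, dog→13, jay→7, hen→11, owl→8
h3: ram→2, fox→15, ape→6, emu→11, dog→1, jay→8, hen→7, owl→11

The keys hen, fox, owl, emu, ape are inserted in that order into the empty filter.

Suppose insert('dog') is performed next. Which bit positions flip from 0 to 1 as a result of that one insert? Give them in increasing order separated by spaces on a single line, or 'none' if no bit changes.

Answer: 1

Derivation:
Start: bits=00000000000000000
After insert 'hen': sets bits 0 7 11 -> bits=10000001000100000
After insert 'fox': sets bits 2 12 15 -> bits=10100001000110010
After insert 'owl': sets bits 2 8 11 -> bits=10100001100110010
After insert 'emu': sets bits 11 12 13 -> bits=10100001100111010
After insert 'ape': sets bits 2 4 6 -> bits=10101011100111010
insert 'dog' would touch bits 1 7 13; currently bit1=0, bit7=1, bit13=1
Bits that are 0 among those (would change 0->1): 1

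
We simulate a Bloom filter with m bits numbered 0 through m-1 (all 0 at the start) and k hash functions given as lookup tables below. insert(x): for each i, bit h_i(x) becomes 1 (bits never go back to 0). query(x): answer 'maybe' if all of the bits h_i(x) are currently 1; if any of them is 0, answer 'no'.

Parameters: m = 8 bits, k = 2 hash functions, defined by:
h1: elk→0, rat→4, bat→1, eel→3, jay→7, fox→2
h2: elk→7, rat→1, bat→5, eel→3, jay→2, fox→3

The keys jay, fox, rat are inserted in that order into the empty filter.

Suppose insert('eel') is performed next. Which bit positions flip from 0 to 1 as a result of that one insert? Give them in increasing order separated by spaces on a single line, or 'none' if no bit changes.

Answer: none

Derivation:
Start: bits=00000000
After insert 'jay': sets bits 2 7 -> bits=00100001
After insert 'fox': sets bits 2 3 -> bits=00110001
After insert 'rat': sets bits 1 4 -> bits=01111001
insert 'eel' would touch bits 3; currently bit3=1
Bits that are 0 among those (would change 0->1): none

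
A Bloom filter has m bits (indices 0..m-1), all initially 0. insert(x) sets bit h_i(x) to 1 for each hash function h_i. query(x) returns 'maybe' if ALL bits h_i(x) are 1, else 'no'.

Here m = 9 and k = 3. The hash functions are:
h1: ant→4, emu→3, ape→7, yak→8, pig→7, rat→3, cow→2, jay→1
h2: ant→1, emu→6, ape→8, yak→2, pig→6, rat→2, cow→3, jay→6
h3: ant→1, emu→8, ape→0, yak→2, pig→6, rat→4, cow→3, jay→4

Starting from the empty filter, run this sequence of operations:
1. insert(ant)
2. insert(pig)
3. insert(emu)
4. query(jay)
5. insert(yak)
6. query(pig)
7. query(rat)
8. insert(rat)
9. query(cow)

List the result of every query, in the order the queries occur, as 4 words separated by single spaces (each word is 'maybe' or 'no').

Answer: maybe maybe maybe maybe

Derivation:
Start: bits=000000000
Op 1: insert ant -> sets bits 1 4 -> bits=010010000
Op 2: insert pig -> sets bits 6 7 -> bits=010010110
Op 3: insert emu -> sets bits 3 6 8 -> bits=010110111
Op 4: query jay -> checks bit1=1, bit4=1, bit6=1 (all 1) -> maybe
Op 5: insert yak -> sets bits 2 8 -> bits=011110111
Op 6: query pig -> checks bit6=1, bit7=1 (all 1) -> maybe
Op 7: query rat -> checks bit2=1, bit3=1, bit4=1 (all 1) -> maybe
Op 8: insert rat -> sets bits 2 3 4 -> bits=011110111
Op 9: query cow -> checks bit2=1, bit3=1 (all 1) -> maybe
Query results in order: maybe maybe maybe maybe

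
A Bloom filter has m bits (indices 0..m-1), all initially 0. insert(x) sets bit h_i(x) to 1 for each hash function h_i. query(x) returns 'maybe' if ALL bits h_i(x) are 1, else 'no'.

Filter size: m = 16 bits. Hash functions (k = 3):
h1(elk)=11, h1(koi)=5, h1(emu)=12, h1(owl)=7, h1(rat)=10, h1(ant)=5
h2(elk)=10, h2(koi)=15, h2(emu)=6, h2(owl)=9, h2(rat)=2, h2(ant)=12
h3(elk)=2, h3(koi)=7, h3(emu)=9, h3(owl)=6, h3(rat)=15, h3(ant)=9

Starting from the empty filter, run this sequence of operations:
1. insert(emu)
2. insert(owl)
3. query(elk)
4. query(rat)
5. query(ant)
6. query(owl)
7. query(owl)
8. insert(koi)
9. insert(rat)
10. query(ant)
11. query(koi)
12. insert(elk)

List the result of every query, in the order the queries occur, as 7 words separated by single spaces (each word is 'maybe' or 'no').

Answer: no no no maybe maybe maybe maybe

Derivation:
Start: bits=0000000000000000
Op 1: insert emu -> sets bits 6 9 12 -> bits=0000001001001000
Op 2: insert owl -> sets bits 6 7 9 -> bits=0000001101001000
Op 3: query elk -> checks bit2=0, bit10=0, bit11=0 (has a 0) -> no
Op 4: query rat -> checks bit2=0, bit10=0, bit15=0 (has a 0) -> no
Op 5: query ant -> checks bit5=0, bit9=1, bit12=1 (has a 0) -> no
Op 6: query owl -> checks bit6=1, bit7=1, bit9=1 (all 1) -> maybe
Op 7: query owl -> checks bit6=1, bit7=1, bit9=1 (all 1) -> maybe
Op 8: insert koi -> sets bits 5 7 15 -> bits=0000011101001001
Op 9: insert rat -> sets bits 2 10 15 -> bits=0010011101101001
Op 10: query ant -> checks bit5=1, bit9=1, bit12=1 (all 1) -> maybe
Op 11: query koi -> checks bit5=1, bit7=1, bit15=1 (all 1) -> maybe
Op 12: insert elk -> sets bits 2 10 11 -> bits=0010011101111001
Query results in order: no no no maybe maybe maybe maybe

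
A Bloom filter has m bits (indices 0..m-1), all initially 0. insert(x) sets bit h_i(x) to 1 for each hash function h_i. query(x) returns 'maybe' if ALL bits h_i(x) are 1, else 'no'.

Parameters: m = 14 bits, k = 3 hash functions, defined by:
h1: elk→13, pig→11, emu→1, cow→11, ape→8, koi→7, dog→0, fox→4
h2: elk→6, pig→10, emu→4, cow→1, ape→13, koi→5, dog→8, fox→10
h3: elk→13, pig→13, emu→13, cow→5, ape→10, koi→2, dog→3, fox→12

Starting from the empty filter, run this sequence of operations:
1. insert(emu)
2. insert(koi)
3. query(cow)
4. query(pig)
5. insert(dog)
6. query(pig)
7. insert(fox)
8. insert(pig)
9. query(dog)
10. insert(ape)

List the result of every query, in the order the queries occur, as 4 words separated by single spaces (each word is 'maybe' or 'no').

Start: bits=00000000000000
Op 1: insert emu -> sets bits 1 4 13 -> bits=01001000000001
Op 2: insert koi -> sets bits 2 5 7 -> bits=01101101000001
Op 3: query cow -> checks bit1=1, bit5=1, bit11=0 (has a 0) -> no
Op 4: query pig -> checks bit10=0, bit11=0, bit13=1 (has a 0) -> no
Op 5: insert dog -> sets bits 0 3 8 -> bits=11111101100001
Op 6: query pig -> checks bit10=0, bit11=0, bit13=1 (has a 0) -> no
Op 7: insert fox -> sets bits 4 10 12 -> bits=11111101101011
Op 8: insert pig -> sets bits 10 11 13 -> bits=11111101101111
Op 9: query dog -> checks bit0=1, bit3=1, bit8=1 (all 1) -> maybe
Op 10: insert ape -> sets bits 8 10 13 -> bits=11111101101111
Query results in order: no no no maybe

Answer: no no no maybe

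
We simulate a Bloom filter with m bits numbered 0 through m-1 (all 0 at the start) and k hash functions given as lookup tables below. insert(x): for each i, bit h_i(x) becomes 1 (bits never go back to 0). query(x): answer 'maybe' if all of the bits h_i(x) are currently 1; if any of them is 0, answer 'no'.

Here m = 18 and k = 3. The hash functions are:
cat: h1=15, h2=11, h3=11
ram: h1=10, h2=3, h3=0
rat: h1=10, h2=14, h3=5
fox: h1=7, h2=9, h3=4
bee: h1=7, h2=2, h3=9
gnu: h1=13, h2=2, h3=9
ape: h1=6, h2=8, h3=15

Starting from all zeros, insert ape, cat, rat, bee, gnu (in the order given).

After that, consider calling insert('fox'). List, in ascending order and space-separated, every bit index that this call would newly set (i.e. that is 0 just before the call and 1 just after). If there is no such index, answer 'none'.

Answer: 4

Derivation:
Start: bits=000000000000000000
After insert 'ape': sets bits 6 8 15 -> bits=000000101000000100
After insert 'cat': sets bits 11 15 -> bits=000000101001000100
After insert 'rat': sets bits 5 10 14 -> bits=000001101011001100
After insert 'bee': sets bits 2 7 9 -> bits=001001111111001100
After insert 'gnu': sets bits 2 9 13 -> bits=001001111111011100
insert 'fox' would touch bits 4 7 9; currently bit4=0, bit7=1, bit9=1
Bits that are 0 among those (would change 0->1): 4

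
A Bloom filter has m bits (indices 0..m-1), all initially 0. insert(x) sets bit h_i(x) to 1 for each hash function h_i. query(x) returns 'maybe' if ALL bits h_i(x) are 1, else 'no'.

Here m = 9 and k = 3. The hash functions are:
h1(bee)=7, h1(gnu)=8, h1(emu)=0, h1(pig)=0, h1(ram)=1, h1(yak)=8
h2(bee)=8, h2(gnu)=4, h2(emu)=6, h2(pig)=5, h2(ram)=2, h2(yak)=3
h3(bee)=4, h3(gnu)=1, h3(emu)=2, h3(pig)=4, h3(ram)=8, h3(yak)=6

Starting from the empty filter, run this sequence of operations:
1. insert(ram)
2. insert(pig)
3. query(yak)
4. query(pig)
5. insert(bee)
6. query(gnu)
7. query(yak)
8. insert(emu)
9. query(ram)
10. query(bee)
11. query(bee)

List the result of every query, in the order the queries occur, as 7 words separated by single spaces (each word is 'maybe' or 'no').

Answer: no maybe maybe no maybe maybe maybe

Derivation:
Start: bits=000000000
Op 1: insert ram -> sets bits 1 2 8 -> bits=011000001
Op 2: insert pig -> sets bits 0 4 5 -> bits=111011001
Op 3: query yak -> checks bit3=0, bit6=0, bit8=1 (has a 0) -> no
Op 4: query pig -> checks bit0=1, bit4=1, bit5=1 (all 1) -> maybe
Op 5: insert bee -> sets bits 4 7 8 -> bits=111011011
Op 6: query gnu -> checks bit1=1, bit4=1, bit8=1 (all 1) -> maybe
Op 7: query yak -> checks bit3=0, bit6=0, bit8=1 (has a 0) -> no
Op 8: insert emu -> sets bits 0 2 6 -> bits=111011111
Op 9: query ram -> checks bit1=1, bit2=1, bit8=1 (all 1) -> maybe
Op 10: query bee -> checks bit4=1, bit7=1, bit8=1 (all 1) -> maybe
Op 11: query bee -> checks bit4=1, bit7=1, bit8=1 (all 1) -> maybe
Query results in order: no maybe maybe no maybe maybe maybe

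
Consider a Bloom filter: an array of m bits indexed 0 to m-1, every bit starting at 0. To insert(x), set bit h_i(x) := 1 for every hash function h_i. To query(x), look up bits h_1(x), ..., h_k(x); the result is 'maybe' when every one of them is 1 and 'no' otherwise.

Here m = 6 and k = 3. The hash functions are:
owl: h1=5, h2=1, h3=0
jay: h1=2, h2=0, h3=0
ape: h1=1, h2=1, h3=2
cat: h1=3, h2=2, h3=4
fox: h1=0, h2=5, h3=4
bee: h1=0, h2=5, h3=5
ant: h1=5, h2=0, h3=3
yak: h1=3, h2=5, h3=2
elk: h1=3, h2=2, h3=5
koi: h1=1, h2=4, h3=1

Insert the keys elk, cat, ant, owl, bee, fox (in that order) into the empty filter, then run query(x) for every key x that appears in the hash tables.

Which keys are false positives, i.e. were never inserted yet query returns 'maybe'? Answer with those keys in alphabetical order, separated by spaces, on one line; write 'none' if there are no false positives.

Answer: ape jay koi yak

Derivation:
Start: bits=000000
After insert 'elk': sets bits 2 3 5 -> bits=001101
After insert 'cat': sets bits 2 3 4 -> bits=001111
After insert 'ant': sets bits 0 3 5 -> bits=101111
After insert 'owl': sets bits 0 1 5 -> bits=111111
After insert 'bee': sets bits 0 5 -> bits=111111
After insert 'fox': sets bits 0 4 5 -> bits=111111
Not inserted: ape jay koi yak — query each against bits=111111:
query ape: checks bit1=1, bit2=1 (all 1) -> maybe => FALSE POSITIVE
query jay: checks bit0=1, bit2=1 (all 1) -> maybe => FALSE POSITIVE
query koi: checks bit1=1, bit4=1 (all 1) -> maybe => FALSE POSITIVE
query yak: checks bit2=1, bit3=1, bit5=1 (all 1) -> maybe => FALSE POSITIVE
False positives (alphabetical): ape jay koi yak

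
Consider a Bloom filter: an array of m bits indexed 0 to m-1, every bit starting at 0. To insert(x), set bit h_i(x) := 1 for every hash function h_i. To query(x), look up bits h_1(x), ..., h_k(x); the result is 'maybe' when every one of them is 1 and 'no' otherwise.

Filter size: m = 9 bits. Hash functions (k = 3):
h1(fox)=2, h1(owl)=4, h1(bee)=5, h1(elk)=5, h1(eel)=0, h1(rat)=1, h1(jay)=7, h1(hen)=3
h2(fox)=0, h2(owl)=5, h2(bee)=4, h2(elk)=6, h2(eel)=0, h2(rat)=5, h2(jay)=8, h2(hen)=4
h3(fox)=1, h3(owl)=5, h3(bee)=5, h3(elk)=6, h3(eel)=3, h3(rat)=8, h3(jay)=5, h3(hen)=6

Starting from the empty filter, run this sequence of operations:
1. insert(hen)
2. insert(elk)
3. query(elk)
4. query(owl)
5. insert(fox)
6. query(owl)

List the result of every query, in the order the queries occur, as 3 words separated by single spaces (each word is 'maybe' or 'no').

Start: bits=000000000
Op 1: insert hen -> sets bits 3 4 6 -> bits=000110100
Op 2: insert elk -> sets bits 5 6 -> bits=000111100
Op 3: query elk -> checks bit5=1, bit6=1 (all 1) -> maybe
Op 4: query owl -> checks bit4=1, bit5=1 (all 1) -> maybe
Op 5: insert fox -> sets bits 0 1 2 -> bits=111111100
Op 6: query owl -> checks bit4=1, bit5=1 (all 1) -> maybe
Query results in order: maybe maybe maybe

Answer: maybe maybe maybe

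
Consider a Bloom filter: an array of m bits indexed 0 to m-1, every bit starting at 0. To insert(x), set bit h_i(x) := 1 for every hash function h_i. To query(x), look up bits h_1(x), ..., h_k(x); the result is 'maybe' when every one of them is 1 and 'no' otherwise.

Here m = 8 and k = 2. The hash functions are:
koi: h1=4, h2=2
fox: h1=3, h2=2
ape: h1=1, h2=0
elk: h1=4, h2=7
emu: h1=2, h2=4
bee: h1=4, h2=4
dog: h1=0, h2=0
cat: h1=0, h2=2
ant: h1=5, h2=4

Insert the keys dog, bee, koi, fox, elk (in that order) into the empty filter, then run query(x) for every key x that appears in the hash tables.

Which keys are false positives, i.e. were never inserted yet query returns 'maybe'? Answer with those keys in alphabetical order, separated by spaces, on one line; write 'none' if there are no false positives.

Answer: cat emu

Derivation:
Start: bits=00000000
After insert 'dog': sets bits 0 -> bits=10000000
After insert 'bee': sets bits 4 -> bits=10001000
After insert 'koi': sets bits 2 4 -> bits=10101000
After insert 'fox': sets bits 2 3 -> bits=10111000
After insert 'elk': sets bits 4 7 -> bits=10111001
Not inserted: ant ape cat emu — query each against bits=10111001:
query ant: checks bit4=1, bit5=0 (has a 0) -> no => not a false positive
query ape: checks bit0=1, bit1=0 (has a 0) -> no => not a false positive
query cat: checks bit0=1, bit2=1 (all 1) -> maybe => FALSE POSITIVE
query emu: checks bit2=1, bit4=1 (all 1) -> maybe => FALSE POSITIVE
False positives (alphabetical): cat emu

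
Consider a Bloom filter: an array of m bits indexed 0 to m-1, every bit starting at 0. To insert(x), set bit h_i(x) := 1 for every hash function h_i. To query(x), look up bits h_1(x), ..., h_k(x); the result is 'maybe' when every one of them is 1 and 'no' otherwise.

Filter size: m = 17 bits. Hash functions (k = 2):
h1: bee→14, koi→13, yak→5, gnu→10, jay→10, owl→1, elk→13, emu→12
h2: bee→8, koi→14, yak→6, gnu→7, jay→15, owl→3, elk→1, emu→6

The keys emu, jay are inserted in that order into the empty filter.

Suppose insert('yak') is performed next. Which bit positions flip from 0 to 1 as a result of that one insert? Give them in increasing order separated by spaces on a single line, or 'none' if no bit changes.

Start: bits=00000000000000000
After insert 'emu': sets bits 6 12 -> bits=00000010000010000
After insert 'jay': sets bits 10 15 -> bits=00000010001010010
insert 'yak' would touch bits 5 6; currently bit5=0, bit6=1
Bits that are 0 among those (would change 0->1): 5

Answer: 5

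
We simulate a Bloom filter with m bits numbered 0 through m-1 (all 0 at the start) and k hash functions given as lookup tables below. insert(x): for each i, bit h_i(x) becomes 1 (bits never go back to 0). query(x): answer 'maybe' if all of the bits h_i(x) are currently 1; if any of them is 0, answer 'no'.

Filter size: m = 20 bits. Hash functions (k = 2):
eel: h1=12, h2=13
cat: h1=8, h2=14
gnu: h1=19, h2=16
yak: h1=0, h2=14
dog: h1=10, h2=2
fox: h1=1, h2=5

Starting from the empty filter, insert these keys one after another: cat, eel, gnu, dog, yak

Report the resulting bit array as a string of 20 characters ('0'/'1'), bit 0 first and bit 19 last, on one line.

Start: bits=00000000000000000000
After insert 'cat': sets bits 8 14 -> bits=00000000100000100000
After insert 'eel': sets bits 12 13 -> bits=00000000100011100000
After insert 'gnu': sets bits 16 19 -> bits=00000000100011101001
After insert 'dog': sets bits 2 10 -> bits=00100000101011101001
After insert 'yak': sets bits 0 14 -> bits=10100000101011101001

Answer: 10100000101011101001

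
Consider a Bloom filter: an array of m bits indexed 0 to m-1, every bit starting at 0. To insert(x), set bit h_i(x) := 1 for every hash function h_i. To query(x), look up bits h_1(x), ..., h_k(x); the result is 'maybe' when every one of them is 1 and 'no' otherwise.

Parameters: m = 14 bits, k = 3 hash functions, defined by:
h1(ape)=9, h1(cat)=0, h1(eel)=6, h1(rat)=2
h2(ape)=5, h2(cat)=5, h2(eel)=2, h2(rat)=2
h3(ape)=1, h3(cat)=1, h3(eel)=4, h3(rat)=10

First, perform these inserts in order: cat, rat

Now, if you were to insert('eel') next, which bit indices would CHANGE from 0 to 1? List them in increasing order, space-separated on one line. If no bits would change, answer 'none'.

Start: bits=00000000000000
After insert 'cat': sets bits 0 1 5 -> bits=11000100000000
After insert 'rat': sets bits 2 10 -> bits=11100100001000
insert 'eel' would touch bits 2 4 6; currently bit2=1, bit4=0, bit6=0
Bits that are 0 among those (would change 0->1): 4 6

Answer: 4 6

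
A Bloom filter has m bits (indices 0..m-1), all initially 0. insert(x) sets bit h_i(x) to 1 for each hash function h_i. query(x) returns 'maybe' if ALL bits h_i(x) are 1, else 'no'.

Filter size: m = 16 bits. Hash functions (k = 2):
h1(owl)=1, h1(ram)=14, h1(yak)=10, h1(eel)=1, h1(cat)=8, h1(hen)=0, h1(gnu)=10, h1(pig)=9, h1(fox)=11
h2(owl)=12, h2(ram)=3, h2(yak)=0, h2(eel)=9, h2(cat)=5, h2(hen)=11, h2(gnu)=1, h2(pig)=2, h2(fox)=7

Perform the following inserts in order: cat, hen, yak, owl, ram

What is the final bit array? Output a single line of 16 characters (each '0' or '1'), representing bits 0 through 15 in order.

Start: bits=0000000000000000
After insert 'cat': sets bits 5 8 -> bits=0000010010000000
After insert 'hen': sets bits 0 11 -> bits=1000010010010000
After insert 'yak': sets bits 0 10 -> bits=1000010010110000
After insert 'owl': sets bits 1 12 -> bits=1100010010111000
After insert 'ram': sets bits 3 14 -> bits=1101010010111010

Answer: 1101010010111010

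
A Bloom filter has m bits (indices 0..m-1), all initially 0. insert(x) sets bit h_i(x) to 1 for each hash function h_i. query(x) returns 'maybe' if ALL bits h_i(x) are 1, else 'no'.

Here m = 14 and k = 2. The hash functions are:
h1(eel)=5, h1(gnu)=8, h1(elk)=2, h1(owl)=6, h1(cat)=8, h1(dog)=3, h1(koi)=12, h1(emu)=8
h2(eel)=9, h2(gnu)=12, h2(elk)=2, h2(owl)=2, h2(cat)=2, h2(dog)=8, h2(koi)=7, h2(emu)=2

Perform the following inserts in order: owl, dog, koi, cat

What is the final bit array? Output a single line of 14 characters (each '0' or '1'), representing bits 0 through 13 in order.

Answer: 00110011100010

Derivation:
Start: bits=00000000000000
After insert 'owl': sets bits 2 6 -> bits=00100010000000
After insert 'dog': sets bits 3 8 -> bits=00110010100000
After insert 'koi': sets bits 7 12 -> bits=00110011100010
After insert 'cat': sets bits 2 8 -> bits=00110011100010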